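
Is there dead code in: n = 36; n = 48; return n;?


first assignment to n is overwritten before any read
Dead: 'n = 36'


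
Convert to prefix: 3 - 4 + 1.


left-to-right (same/higher precedence on left): tree is (+ (- 3 4) 1)
Prefix: + - 3 4 1


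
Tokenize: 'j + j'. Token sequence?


Scan left to right, longest-match per lexeme
Tokens: ID(j), OP(+), ID(j)


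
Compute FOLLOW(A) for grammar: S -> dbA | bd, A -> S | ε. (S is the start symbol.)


$ ∈ FOLLOW(S). For each A -> αBβ: add FIRST(β)\{ε} to FOLLOW(B); if β nullable, add FOLLOW(A).
FOLLOW(A) = {$}


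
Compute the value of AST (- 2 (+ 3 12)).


Evaluate inner: (+ 3 12) = 15
Evaluate root: (- 2 15) = -13
Result: -13


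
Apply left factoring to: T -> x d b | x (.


Common prefix: 'x'
Factored: T -> x T', T' -> d b | (


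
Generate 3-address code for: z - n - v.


Break into single-operator statements:
t1 = z - n
t2 = t1 - v


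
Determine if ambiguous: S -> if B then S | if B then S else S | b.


dangling else: 'if B then if B then b else b' parses two ways
Ambiguous


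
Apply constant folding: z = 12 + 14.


12 + 14 = 26 at compile time
Optimized: z = 26


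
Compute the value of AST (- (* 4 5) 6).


Evaluate inner: (* 4 5) = 20
Evaluate root: (- 20 6) = 14
Result: 14


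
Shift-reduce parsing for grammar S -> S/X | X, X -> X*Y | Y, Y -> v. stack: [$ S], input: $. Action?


start symbol S on stack, input exhausted
Action: accept


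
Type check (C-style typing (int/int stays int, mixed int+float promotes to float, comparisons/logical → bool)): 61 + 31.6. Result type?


Operand types: int + float
Rule: mixed int/float promotes to float; int/int stays int
Result type: float


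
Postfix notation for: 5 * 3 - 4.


Left to right (same or higher precedence on left)
Postfix: 5 3 * 4 -


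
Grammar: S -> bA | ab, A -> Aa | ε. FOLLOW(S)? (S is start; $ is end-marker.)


$ ∈ FOLLOW(S). For each A -> αBβ: add FIRST(β)\{ε} to FOLLOW(B); if β nullable, add FOLLOW(A).
FOLLOW(S) = {$}


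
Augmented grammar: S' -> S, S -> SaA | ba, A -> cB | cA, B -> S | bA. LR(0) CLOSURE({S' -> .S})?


Start: S' -> .S
For each item with dot before a nonterminal B, add B -> .γ for every B-production
Closure: [S' -> .S, S -> .SaA, S -> .ba]


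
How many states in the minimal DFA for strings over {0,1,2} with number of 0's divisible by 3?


Track (count of 0) mod 3: states 0..2, accept at 0
Minimal DFA: 3 states


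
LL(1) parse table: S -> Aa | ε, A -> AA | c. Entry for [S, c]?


For [S, c]: 'c' ∈ FIRST(Aa)
Entry: S -> Aa


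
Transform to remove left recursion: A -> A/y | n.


Left-recursive alternatives: A/y; non-recursive: n
Introduce A': A -> nA', A' -> /yA' | ε


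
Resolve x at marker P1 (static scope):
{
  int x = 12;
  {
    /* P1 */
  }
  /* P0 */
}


P1's block does not declare x; resolves to the enclosing declaration at depth 0
x = 12


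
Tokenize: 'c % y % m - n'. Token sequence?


Scan left to right, longest-match per lexeme
Tokens: ID(c), OP(%), ID(y), OP(%), ID(m), OP(-), ID(n)


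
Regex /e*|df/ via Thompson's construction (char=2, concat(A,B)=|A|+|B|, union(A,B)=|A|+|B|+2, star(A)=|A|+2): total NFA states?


Syntax tree has 3 char leaf(s), 1 union(s), 1 star(s)
chars contribute 3×2 = 6; each union adds +2; each star adds +2
Total: 6 + 2 + 2 = 10 states


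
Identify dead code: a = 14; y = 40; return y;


a is assigned but never read
Dead: 'a = 14'


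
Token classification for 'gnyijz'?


Pattern: letter/underscore followed by alphanumerics, not a keyword
Type: IDENTIFIER


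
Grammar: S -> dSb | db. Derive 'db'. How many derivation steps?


Derivation: S => db
Steps: 1


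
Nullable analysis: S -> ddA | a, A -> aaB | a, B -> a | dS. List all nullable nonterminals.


A nonterminal is nullable iff some alternative derives ε (directly, or every symbol in it is nullable)
Nullable: {}


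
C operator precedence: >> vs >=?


'>>' is shift (level 8); '>=' is relational (level 7)
Higher level binds tighter
'>>' has higher precedence than '>='


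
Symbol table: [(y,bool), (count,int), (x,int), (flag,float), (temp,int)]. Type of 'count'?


Lookup 'count' → type int


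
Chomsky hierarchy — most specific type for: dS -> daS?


LHS has context (more than one symbol) and |LHS| ≤ |RHS|
Classification: Type 1 (Context-Sensitive)


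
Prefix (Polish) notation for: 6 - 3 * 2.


'*' binds tighter: tree is (- 6 (* 3 2))
Prefix: - 6 * 3 2


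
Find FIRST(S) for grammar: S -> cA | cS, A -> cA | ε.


Per alternative of S: FIRST(cA) = {c}; FIRST(cS) = {c}
FIRST(S) = {c}


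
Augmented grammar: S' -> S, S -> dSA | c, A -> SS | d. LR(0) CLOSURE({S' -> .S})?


Start: S' -> .S
For each item with dot before a nonterminal B, add B -> .γ for every B-production
Closure: [S' -> .S, S -> .dSA, S -> .c]


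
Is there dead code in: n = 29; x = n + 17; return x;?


n is read by x's definition; x is returned
No dead code


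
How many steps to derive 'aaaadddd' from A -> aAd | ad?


Derivation: A => aAd => aaAdd => aaaAddd => aaaadddd
Steps: 4


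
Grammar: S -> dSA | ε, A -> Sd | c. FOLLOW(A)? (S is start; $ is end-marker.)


$ ∈ FOLLOW(S). For each A -> αBβ: add FIRST(β)\{ε} to FOLLOW(B); if β nullable, add FOLLOW(A).
FOLLOW(A) = {$, c, d}


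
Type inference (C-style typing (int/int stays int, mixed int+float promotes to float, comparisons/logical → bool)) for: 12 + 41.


Operand types: int + int
Rule: mixed int/float promotes to float; int/int stays int
Result type: int


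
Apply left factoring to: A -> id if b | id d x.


Common prefix: 'id'
Factored: A -> id A', A' -> if b | d x


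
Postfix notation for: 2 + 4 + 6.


Left to right (same or higher precedence on left)
Postfix: 2 4 + 6 +


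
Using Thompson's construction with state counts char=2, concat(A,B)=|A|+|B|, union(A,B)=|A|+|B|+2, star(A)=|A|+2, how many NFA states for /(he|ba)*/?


Syntax tree has 4 char leaf(s), 1 union(s), 1 star(s)
chars contribute 4×2 = 8; each union adds +2; each star adds +2
Total: 8 + 2 + 2 = 12 states


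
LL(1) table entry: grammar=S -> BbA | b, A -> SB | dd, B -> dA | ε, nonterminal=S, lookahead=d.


For [S, d]: 'd' ∈ FIRST(BbA)
Entry: S -> BbA


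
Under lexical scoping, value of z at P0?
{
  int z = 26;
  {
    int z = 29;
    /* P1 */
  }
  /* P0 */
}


z declared in the same block as P0
z = 26


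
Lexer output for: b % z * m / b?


Scan left to right, longest-match per lexeme
Tokens: ID(b), OP(%), ID(z), OP(*), ID(m), OP(/), ID(b)


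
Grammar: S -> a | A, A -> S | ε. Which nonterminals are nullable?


A nonterminal is nullable iff some alternative derives ε (directly, or every symbol in it is nullable)
Nullable: {A, S}


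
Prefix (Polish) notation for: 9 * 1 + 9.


left-to-right (same/higher precedence on left): tree is (+ (* 9 1) 9)
Prefix: + * 9 1 9


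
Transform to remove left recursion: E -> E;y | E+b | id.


Left-recursive alternatives: E;y, E+b; non-recursive: id
Introduce E': E -> idE', E' -> ;yE' | +bE' | ε


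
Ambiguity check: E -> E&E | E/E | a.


'a&a/a' has two parse trees (no precedence encoded between & and /)
Ambiguous


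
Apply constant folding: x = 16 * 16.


16 * 16 = 256 at compile time
Optimized: x = 256


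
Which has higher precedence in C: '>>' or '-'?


'-' is additive (level 9); '>>' is shift (level 8)
Higher level binds tighter
'-' has higher precedence than '>>'


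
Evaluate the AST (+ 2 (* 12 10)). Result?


Evaluate inner: (* 12 10) = 120
Evaluate root: (+ 2 120) = 122
Result: 122


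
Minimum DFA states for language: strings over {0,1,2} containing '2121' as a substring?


KMP-style automaton: 4 progress states + 1 absorbing accept = 5
Minimal DFA: 5 states


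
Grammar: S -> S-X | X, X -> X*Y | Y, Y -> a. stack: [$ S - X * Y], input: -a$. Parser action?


handle 'X*Y' on top
Action: reduce (X -> X*Y)


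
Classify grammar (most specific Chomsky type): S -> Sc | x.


Left-linear: every RHS is a terminal or one nonterminal followed by a terminal
Classification: Type 3 (Regular)


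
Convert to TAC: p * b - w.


Break into single-operator statements:
t1 = p * b
t2 = t1 - w


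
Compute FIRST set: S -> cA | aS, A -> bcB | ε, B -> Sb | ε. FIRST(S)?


Per alternative of S: FIRST(cA) = {c}; FIRST(aS) = {a}
FIRST(S) = {a, c}


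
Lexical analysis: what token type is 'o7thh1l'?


Pattern: letter/underscore followed by alphanumerics, not a keyword
Type: IDENTIFIER


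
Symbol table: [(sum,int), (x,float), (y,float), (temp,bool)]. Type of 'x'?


Lookup 'x' → type float


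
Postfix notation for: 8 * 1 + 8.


Left to right (same or higher precedence on left)
Postfix: 8 1 * 8 +


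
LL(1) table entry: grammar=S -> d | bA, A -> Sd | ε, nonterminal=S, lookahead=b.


For [S, b]: 'b' ∈ FIRST(bA)
Entry: S -> bA


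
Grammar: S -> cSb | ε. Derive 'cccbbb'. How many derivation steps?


Derivation: S => cSb => ccSbb => cccSbbb => cccbbb
Steps: 4


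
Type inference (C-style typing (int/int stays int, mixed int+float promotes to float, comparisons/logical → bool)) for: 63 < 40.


Operand types: int < int
Rule: comparison yields bool
Result type: bool


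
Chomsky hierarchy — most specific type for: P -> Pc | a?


Left-linear: every RHS is a terminal or one nonterminal followed by a terminal
Classification: Type 3 (Regular)


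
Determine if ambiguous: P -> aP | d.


right-linear, alternatives start with distinct terminals 'a' vs 'd': unique leftmost derivation
Unambiguous


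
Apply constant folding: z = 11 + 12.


11 + 12 = 23 at compile time
Optimized: z = 23


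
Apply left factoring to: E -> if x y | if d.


Common prefix: 'if'
Factored: E -> if E', E' -> x y | d


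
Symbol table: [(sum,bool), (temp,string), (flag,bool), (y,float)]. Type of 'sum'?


Lookup 'sum' → type bool


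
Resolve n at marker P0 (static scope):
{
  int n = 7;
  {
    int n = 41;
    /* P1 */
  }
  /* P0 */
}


n declared in the same block as P0
n = 7


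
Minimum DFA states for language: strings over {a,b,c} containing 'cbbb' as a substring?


KMP-style automaton: 4 progress states + 1 absorbing accept = 5
Minimal DFA: 5 states


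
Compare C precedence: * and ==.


'*' is multiplicative (level 10); '==' is equality (level 6)
Higher level binds tighter
'*' has higher precedence than '=='


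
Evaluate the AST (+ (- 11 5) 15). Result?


Evaluate inner: (- 11 5) = 6
Evaluate root: (+ 6 15) = 21
Result: 21


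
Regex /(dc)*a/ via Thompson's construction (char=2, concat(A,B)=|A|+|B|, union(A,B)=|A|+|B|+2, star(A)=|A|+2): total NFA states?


Syntax tree has 3 char leaf(s), 0 union(s), 1 star(s)
chars contribute 3×2 = 6; each union adds +2; each star adds +2
Total: 6 + 0 + 2 = 8 states


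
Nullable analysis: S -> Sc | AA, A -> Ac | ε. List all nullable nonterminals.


A nonterminal is nullable iff some alternative derives ε (directly, or every symbol in it is nullable)
Nullable: {A, S}


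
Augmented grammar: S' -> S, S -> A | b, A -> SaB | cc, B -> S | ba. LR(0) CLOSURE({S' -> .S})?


Start: S' -> .S
For each item with dot before a nonterminal B, add B -> .γ for every B-production
Closure: [S' -> .S, S -> .A, S -> .b, A -> .SaB, A -> .cc]


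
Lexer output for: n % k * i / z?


Scan left to right, longest-match per lexeme
Tokens: ID(n), OP(%), ID(k), OP(*), ID(i), OP(/), ID(z)


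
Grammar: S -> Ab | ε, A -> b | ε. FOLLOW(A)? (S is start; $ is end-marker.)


$ ∈ FOLLOW(S). For each A -> αBβ: add FIRST(β)\{ε} to FOLLOW(B); if β nullable, add FOLLOW(A).
FOLLOW(A) = {b}


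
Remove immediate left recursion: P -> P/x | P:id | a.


Left-recursive alternatives: P/x, P:id; non-recursive: a
Introduce P': P -> aP', P' -> /xP' | :idP' | ε


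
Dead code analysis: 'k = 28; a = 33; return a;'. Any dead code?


k is assigned but never read
Dead: 'k = 28'


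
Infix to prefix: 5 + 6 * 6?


'*' binds tighter: tree is (+ 5 (* 6 6))
Prefix: + 5 * 6 6


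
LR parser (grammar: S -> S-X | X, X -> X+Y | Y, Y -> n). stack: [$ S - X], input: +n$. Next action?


'+' can extend X; shift to build X -> X+Y
Action: shift


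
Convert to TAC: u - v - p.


Break into single-operator statements:
t1 = u - v
t2 = t1 - p


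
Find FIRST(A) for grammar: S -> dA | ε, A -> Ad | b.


Per alternative of A: FIRST(Ad) = {b}; FIRST(b) = {b}
FIRST(A) = {b}


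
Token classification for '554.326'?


Pattern: digits with a decimal point
Type: FLOAT_LITERAL


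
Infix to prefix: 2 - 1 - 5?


left-to-right (same/higher precedence on left): tree is (- (- 2 1) 5)
Prefix: - - 2 1 5


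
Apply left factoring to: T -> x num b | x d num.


Common prefix: 'x'
Factored: T -> x T', T' -> num b | d num


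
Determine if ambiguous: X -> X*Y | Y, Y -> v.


precedence layered via separate nonterminal Y: deterministic
Unambiguous


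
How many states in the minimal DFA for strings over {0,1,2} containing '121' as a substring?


KMP-style automaton: 3 progress states + 1 absorbing accept = 4
Minimal DFA: 4 states


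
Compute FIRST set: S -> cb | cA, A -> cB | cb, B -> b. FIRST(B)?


Per alternative of B: FIRST(b) = {b}
FIRST(B) = {b}


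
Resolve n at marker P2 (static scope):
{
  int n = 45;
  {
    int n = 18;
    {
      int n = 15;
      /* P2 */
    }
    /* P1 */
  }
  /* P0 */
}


n declared in the same block as P2
n = 15


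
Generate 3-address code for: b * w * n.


Break into single-operator statements:
t1 = b * w
t2 = t1 * n


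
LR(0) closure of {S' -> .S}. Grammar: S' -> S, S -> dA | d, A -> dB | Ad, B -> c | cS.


Start: S' -> .S
For each item with dot before a nonterminal B, add B -> .γ for every B-production
Closure: [S' -> .S, S -> .dA, S -> .d]


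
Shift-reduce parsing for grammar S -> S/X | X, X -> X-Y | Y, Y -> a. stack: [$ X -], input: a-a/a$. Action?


no handle; shift 'a'
Action: shift


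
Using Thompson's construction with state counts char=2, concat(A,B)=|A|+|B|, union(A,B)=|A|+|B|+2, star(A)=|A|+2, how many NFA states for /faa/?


Syntax tree has 3 char leaf(s), 0 union(s), 0 star(s)
chars contribute 3×2 = 6; each union adds +2; each star adds +2
Total: 6 + 0 + 0 = 6 states


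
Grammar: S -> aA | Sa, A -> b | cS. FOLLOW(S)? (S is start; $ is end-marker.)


$ ∈ FOLLOW(S). For each A -> αBβ: add FIRST(β)\{ε} to FOLLOW(B); if β nullable, add FOLLOW(A).
FOLLOW(S) = {$, a}


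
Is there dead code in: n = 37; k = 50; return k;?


n is assigned but never read
Dead: 'n = 37'


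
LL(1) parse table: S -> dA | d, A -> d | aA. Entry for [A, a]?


For [A, a]: 'a' ∈ FIRST(aA)
Entry: A -> aA


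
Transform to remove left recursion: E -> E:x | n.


Left-recursive alternatives: E:x; non-recursive: n
Introduce E': E -> nE', E' -> :xE' | ε


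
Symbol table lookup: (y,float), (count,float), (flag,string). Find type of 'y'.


Lookup 'y' → type float


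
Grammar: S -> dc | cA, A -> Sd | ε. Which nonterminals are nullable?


A nonterminal is nullable iff some alternative derives ε (directly, or every symbol in it is nullable)
Nullable: {A}


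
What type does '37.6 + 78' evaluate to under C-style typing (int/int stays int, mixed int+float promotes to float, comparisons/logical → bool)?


Operand types: float + int
Rule: mixed int/float promotes to float; int/int stays int
Result type: float


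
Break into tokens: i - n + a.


Scan left to right, longest-match per lexeme
Tokens: ID(i), OP(-), ID(n), OP(+), ID(a)


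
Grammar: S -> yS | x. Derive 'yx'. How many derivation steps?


Derivation: S => yS => yx
Steps: 2


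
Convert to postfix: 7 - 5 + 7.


Left to right (same or higher precedence on left)
Postfix: 7 5 - 7 +


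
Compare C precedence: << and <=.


'<<' is shift (level 8); '<=' is relational (level 7)
Higher level binds tighter
'<<' has higher precedence than '<='


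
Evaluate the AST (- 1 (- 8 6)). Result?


Evaluate inner: (- 8 6) = 2
Evaluate root: (- 1 2) = -1
Result: -1


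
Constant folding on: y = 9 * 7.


9 * 7 = 63 at compile time
Optimized: y = 63


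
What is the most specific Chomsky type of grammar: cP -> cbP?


LHS has context (more than one symbol) and |LHS| ≤ |RHS|
Classification: Type 1 (Context-Sensitive)


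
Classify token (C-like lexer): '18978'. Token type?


Pattern: digits only
Type: INTEGER_LITERAL


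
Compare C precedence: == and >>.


'>>' is shift (level 8); '==' is equality (level 6)
Higher level binds tighter
'>>' has higher precedence than '=='


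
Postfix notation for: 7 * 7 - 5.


Left to right (same or higher precedence on left)
Postfix: 7 7 * 5 -


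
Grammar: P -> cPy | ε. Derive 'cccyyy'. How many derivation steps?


Derivation: P => cPy => ccPyy => cccPyyy => cccyyy
Steps: 4


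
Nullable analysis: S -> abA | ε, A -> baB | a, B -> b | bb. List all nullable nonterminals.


A nonterminal is nullable iff some alternative derives ε (directly, or every symbol in it is nullable)
Nullable: {S}


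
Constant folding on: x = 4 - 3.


4 - 3 = 1 at compile time
Optimized: x = 1


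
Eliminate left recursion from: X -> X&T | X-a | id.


Left-recursive alternatives: X&T, X-a; non-recursive: id
Introduce X': X -> idX', X' -> &TX' | -aX' | ε


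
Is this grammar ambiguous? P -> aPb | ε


balanced a^n…b^n: each string has a unique parse
Unambiguous


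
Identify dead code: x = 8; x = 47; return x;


first assignment to x is overwritten before any read
Dead: 'x = 8'


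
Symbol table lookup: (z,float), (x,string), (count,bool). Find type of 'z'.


Lookup 'z' → type float


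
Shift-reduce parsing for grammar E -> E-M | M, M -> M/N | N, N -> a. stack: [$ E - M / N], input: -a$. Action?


handle 'M/N' on top
Action: reduce (M -> M/N)


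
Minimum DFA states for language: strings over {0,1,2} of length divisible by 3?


Track length mod 3: states 0..2, accept at 0
Minimal DFA: 3 states


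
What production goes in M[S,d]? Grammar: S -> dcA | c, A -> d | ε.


For [S, d]: 'd' ∈ FIRST(dcA)
Entry: S -> dcA


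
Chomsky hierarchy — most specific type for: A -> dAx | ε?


Single nonterminal LHS, but d^n x^n is not regular
Classification: Type 2 (Context-Free)


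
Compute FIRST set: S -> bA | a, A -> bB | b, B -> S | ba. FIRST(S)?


Per alternative of S: FIRST(bA) = {b}; FIRST(a) = {a}
FIRST(S) = {a, b}


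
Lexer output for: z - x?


Scan left to right, longest-match per lexeme
Tokens: ID(z), OP(-), ID(x)


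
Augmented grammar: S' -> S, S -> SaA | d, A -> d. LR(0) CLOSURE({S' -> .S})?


Start: S' -> .S
For each item with dot before a nonterminal B, add B -> .γ for every B-production
Closure: [S' -> .S, S -> .SaA, S -> .d]


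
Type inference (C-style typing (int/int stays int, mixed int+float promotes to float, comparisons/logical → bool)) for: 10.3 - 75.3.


Operand types: float - float
Rule: mixed int/float promotes to float; int/int stays int
Result type: float


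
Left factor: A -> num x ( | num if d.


Common prefix: 'num'
Factored: A -> num A', A' -> x ( | if d


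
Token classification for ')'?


Pattern: delimiter/punctuation
Type: PUNCTUATION


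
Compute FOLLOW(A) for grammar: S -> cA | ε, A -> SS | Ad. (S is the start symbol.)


$ ∈ FOLLOW(S). For each A -> αBβ: add FIRST(β)\{ε} to FOLLOW(B); if β nullable, add FOLLOW(A).
FOLLOW(A) = {$, c, d}


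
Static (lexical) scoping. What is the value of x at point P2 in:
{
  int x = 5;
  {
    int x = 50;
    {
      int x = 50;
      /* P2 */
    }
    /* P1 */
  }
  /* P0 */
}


x declared in the same block as P2
x = 50


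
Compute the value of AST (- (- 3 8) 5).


Evaluate inner: (- 3 8) = -5
Evaluate root: (- -5 5) = -10
Result: -10


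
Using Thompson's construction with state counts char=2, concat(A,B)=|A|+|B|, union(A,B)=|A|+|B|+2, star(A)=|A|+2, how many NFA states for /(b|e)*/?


Syntax tree has 2 char leaf(s), 1 union(s), 1 star(s)
chars contribute 2×2 = 4; each union adds +2; each star adds +2
Total: 4 + 2 + 2 = 8 states


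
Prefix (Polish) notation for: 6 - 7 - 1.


left-to-right (same/higher precedence on left): tree is (- (- 6 7) 1)
Prefix: - - 6 7 1


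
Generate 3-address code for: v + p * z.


Break into single-operator statements:
t1 = p * z
t2 = v + t1


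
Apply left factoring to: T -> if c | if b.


Common prefix: 'if'
Factored: T -> if T', T' -> c | b


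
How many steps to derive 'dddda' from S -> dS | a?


Derivation: S => dS => ddS => dddS => ddddS => dddda
Steps: 5


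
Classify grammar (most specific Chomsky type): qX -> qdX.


LHS has context (more than one symbol) and |LHS| ≤ |RHS|
Classification: Type 1 (Context-Sensitive)


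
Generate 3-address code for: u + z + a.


Break into single-operator statements:
t1 = u + z
t2 = t1 + a


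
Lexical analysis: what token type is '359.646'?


Pattern: digits with a decimal point
Type: FLOAT_LITERAL


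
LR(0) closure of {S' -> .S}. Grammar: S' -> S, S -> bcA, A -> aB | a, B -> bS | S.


Start: S' -> .S
For each item with dot before a nonterminal B, add B -> .γ for every B-production
Closure: [S' -> .S, S -> .bcA]


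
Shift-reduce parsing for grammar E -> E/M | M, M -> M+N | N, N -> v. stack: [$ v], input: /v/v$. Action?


'v' on top is the handle for N -> v
Action: reduce (N -> v)


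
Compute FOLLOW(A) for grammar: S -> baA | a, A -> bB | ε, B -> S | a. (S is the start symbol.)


$ ∈ FOLLOW(S). For each A -> αBβ: add FIRST(β)\{ε} to FOLLOW(B); if β nullable, add FOLLOW(A).
FOLLOW(A) = {$}


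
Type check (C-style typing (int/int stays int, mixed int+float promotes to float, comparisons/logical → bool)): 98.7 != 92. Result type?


Operand types: float != int
Rule: comparison yields bool
Result type: bool


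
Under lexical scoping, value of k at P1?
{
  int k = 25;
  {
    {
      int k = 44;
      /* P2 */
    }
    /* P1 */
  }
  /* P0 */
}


P1's block does not declare k; resolves to the enclosing declaration at depth 0
k = 25


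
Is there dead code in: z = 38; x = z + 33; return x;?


z is read by x's definition; x is returned
No dead code


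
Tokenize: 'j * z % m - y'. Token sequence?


Scan left to right, longest-match per lexeme
Tokens: ID(j), OP(*), ID(z), OP(%), ID(m), OP(-), ID(y)


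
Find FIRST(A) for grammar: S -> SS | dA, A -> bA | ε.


Per alternative of A: FIRST(bA) = {b}; FIRST(ε) = {ε}
FIRST(A) = {b, ε}


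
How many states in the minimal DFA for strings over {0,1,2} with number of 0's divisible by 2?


Track (count of 0) mod 2: states 0..1, accept at 0
Minimal DFA: 2 states


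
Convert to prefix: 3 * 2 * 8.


left-to-right (same/higher precedence on left): tree is (* (* 3 2) 8)
Prefix: * * 3 2 8


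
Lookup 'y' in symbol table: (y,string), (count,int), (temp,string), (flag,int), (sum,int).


Lookup 'y' → type string


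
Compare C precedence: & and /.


'/' is multiplicative (level 10); '&' is bitwise AND (level 5)
Higher level binds tighter
'/' has higher precedence than '&'


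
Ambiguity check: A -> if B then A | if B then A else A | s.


dangling else: 'if B then if B then s else s' parses two ways
Ambiguous


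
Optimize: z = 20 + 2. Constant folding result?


20 + 2 = 22 at compile time
Optimized: z = 22


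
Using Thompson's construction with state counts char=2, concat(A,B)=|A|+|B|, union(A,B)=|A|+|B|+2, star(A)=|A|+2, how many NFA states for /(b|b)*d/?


Syntax tree has 3 char leaf(s), 1 union(s), 1 star(s)
chars contribute 3×2 = 6; each union adds +2; each star adds +2
Total: 6 + 2 + 2 = 10 states


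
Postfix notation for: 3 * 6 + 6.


Left to right (same or higher precedence on left)
Postfix: 3 6 * 6 +


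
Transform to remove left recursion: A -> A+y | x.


Left-recursive alternatives: A+y; non-recursive: x
Introduce A': A -> xA', A' -> +yA' | ε


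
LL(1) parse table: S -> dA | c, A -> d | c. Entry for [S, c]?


For [S, c]: 'c' ∈ FIRST(c)
Entry: S -> c


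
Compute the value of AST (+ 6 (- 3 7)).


Evaluate inner: (- 3 7) = -4
Evaluate root: (+ 6 -4) = 2
Result: 2


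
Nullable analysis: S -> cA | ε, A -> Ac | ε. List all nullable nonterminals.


A nonterminal is nullable iff some alternative derives ε (directly, or every symbol in it is nullable)
Nullable: {A, S}


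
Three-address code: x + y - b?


Break into single-operator statements:
t1 = x + y
t2 = t1 - b


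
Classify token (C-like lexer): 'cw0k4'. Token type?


Pattern: letter/underscore followed by alphanumerics, not a keyword
Type: IDENTIFIER


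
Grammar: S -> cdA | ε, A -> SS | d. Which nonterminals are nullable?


A nonterminal is nullable iff some alternative derives ε (directly, or every symbol in it is nullable)
Nullable: {A, S}


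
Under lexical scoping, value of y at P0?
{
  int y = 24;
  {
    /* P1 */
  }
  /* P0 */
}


y declared in the same block as P0
y = 24


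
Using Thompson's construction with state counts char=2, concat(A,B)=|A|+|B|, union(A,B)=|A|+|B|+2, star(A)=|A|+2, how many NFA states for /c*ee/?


Syntax tree has 3 char leaf(s), 0 union(s), 1 star(s)
chars contribute 3×2 = 6; each union adds +2; each star adds +2
Total: 6 + 0 + 2 = 8 states


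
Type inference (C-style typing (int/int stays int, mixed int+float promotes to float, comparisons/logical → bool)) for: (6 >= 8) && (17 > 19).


Operand types: bool && bool
Rule: logical operators take bool operands and yield bool
Result type: bool


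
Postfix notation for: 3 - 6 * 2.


* has higher precedence, evaluate 6*2 first
Postfix: 3 6 2 * -


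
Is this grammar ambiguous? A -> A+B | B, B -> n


precedence layered via separate nonterminal B: deterministic
Unambiguous


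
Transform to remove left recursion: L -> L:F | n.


Left-recursive alternatives: L:F; non-recursive: n
Introduce L': L -> nL', L' -> :FL' | ε


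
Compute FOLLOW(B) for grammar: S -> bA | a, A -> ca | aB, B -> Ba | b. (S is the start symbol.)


$ ∈ FOLLOW(S). For each A -> αBβ: add FIRST(β)\{ε} to FOLLOW(B); if β nullable, add FOLLOW(A).
FOLLOW(B) = {$, a}


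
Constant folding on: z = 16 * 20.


16 * 20 = 320 at compile time
Optimized: z = 320


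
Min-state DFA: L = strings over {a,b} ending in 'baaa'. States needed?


Track the longest suffix of input matching a prefix of 'baaa': 5 classes (prefixes of length 0..4)
Minimal DFA: 5 states


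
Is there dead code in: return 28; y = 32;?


statement follows a return and is unreachable
Dead: 'y = 32'


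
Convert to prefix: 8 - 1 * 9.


'*' binds tighter: tree is (- 8 (* 1 9))
Prefix: - 8 * 1 9


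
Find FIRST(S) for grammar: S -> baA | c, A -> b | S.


Per alternative of S: FIRST(baA) = {b}; FIRST(c) = {c}
FIRST(S) = {b, c}


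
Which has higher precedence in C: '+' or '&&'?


'+' is additive (level 9); '&&' is logical AND (level 2)
Higher level binds tighter
'+' has higher precedence than '&&'


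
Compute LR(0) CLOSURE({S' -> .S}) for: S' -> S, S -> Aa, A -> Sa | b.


Start: S' -> .S
For each item with dot before a nonterminal B, add B -> .γ for every B-production
Closure: [S' -> .S, S -> .Aa, A -> .Sa, A -> .b]


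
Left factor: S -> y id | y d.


Common prefix: 'y'
Factored: S -> y S', S' -> id | d


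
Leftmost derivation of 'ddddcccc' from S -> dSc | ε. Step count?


Derivation: S => dSc => ddScc => dddSccc => ddddScccc => ddddcccc
Steps: 5


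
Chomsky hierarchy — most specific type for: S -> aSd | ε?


Single nonterminal LHS, but a^n d^n is not regular
Classification: Type 2 (Context-Free)


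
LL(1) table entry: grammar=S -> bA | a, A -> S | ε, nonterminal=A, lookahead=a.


For [A, a]: 'a' ∈ FIRST(S)
Entry: A -> S


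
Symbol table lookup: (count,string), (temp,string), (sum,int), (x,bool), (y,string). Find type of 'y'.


Lookup 'y' → type string


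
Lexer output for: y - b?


Scan left to right, longest-match per lexeme
Tokens: ID(y), OP(-), ID(b)


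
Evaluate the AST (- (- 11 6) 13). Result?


Evaluate inner: (- 11 6) = 5
Evaluate root: (- 5 13) = -8
Result: -8


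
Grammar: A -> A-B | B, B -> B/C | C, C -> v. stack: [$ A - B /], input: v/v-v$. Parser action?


no handle; shift 'v'
Action: shift


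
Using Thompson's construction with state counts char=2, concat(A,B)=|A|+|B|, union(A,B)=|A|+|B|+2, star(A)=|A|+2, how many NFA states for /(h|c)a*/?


Syntax tree has 3 char leaf(s), 1 union(s), 1 star(s)
chars contribute 3×2 = 6; each union adds +2; each star adds +2
Total: 6 + 2 + 2 = 10 states


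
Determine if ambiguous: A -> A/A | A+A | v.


'v/v+v' has two parse trees (no precedence encoded between / and +)
Ambiguous


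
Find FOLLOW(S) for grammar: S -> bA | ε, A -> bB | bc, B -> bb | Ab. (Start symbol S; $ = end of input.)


$ ∈ FOLLOW(S). For each A -> αBβ: add FIRST(β)\{ε} to FOLLOW(B); if β nullable, add FOLLOW(A).
FOLLOW(S) = {$}


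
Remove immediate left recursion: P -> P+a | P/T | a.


Left-recursive alternatives: P+a, P/T; non-recursive: a
Introduce P': P -> aP', P' -> +aP' | /TP' | ε


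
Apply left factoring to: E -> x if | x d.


Common prefix: 'x'
Factored: E -> x E', E' -> if | d


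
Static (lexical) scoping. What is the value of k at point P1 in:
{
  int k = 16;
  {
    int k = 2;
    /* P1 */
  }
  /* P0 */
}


k declared in the same block as P1
k = 2


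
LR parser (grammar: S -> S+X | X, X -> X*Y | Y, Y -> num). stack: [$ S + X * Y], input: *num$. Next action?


handle 'X*Y' on top
Action: reduce (X -> X*Y)


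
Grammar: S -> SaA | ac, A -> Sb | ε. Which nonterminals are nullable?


A nonterminal is nullable iff some alternative derives ε (directly, or every symbol in it is nullable)
Nullable: {A}


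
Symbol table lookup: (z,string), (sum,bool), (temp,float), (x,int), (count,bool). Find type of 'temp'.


Lookup 'temp' → type float


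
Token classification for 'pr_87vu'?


Pattern: letter/underscore followed by alphanumerics, not a keyword
Type: IDENTIFIER


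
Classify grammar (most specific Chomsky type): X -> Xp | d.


Left-linear: every RHS is a terminal or one nonterminal followed by a terminal
Classification: Type 3 (Regular)


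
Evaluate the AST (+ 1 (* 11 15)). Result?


Evaluate inner: (* 11 15) = 165
Evaluate root: (+ 1 165) = 166
Result: 166


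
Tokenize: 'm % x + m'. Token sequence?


Scan left to right, longest-match per lexeme
Tokens: ID(m), OP(%), ID(x), OP(+), ID(m)


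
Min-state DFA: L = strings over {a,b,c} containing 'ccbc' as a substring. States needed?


KMP-style automaton: 4 progress states + 1 absorbing accept = 5
Minimal DFA: 5 states


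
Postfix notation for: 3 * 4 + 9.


Left to right (same or higher precedence on left)
Postfix: 3 4 * 9 +


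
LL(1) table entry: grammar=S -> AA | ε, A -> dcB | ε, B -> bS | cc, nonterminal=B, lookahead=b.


For [B, b]: 'b' ∈ FIRST(bS)
Entry: B -> bS


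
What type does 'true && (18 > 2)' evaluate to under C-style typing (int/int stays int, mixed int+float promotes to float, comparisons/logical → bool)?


Operand types: bool && bool
Rule: logical operators take bool operands and yield bool
Result type: bool


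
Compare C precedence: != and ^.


'!=' is equality (level 6); '^' is bitwise XOR (level 4)
Higher level binds tighter
'!=' has higher precedence than '^'


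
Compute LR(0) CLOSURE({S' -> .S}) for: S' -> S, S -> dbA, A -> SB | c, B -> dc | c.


Start: S' -> .S
For each item with dot before a nonterminal B, add B -> .γ for every B-production
Closure: [S' -> .S, S -> .dbA]


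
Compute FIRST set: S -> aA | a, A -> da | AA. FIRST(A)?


Per alternative of A: FIRST(da) = {d}; FIRST(AA) = {d}
FIRST(A) = {d}


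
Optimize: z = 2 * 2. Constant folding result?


2 * 2 = 4 at compile time
Optimized: z = 4


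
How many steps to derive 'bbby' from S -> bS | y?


Derivation: S => bS => bbS => bbbS => bbby
Steps: 4


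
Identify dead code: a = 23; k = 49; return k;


a is assigned but never read
Dead: 'a = 23'


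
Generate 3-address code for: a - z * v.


Break into single-operator statements:
t1 = z * v
t2 = a - t1


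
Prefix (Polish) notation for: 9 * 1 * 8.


left-to-right (same/higher precedence on left): tree is (* (* 9 1) 8)
Prefix: * * 9 1 8


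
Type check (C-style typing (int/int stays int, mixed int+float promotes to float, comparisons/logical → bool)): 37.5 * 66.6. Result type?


Operand types: float * float
Rule: mixed int/float promotes to float; int/int stays int
Result type: float


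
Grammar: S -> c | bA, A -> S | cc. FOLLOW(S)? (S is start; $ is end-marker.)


$ ∈ FOLLOW(S). For each A -> αBβ: add FIRST(β)\{ε} to FOLLOW(B); if β nullable, add FOLLOW(A).
FOLLOW(S) = {$}


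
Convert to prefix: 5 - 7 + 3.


left-to-right (same/higher precedence on left): tree is (+ (- 5 7) 3)
Prefix: + - 5 7 3


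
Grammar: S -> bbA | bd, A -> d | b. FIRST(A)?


Per alternative of A: FIRST(d) = {d}; FIRST(b) = {b}
FIRST(A) = {b, d}


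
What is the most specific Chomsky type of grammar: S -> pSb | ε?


Single nonterminal LHS, but p^n b^n is not regular
Classification: Type 2 (Context-Free)


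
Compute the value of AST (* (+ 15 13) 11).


Evaluate inner: (+ 15 13) = 28
Evaluate root: (* 28 11) = 308
Result: 308


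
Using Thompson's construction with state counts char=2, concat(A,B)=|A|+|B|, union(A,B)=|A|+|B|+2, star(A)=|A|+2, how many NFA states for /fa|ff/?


Syntax tree has 4 char leaf(s), 1 union(s), 0 star(s)
chars contribute 4×2 = 8; each union adds +2; each star adds +2
Total: 8 + 2 + 0 = 10 states


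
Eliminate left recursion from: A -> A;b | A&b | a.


Left-recursive alternatives: A;b, A&b; non-recursive: a
Introduce A': A -> aA', A' -> ;bA' | &bA' | ε


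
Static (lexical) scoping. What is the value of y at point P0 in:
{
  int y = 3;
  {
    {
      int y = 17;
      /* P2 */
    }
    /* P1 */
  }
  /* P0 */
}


y declared in the same block as P0
y = 3


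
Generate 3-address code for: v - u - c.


Break into single-operator statements:
t1 = v - u
t2 = t1 - c


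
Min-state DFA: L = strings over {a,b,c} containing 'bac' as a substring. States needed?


KMP-style automaton: 3 progress states + 1 absorbing accept = 4
Minimal DFA: 4 states


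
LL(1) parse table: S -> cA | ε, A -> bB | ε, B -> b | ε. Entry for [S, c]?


For [S, c]: 'c' ∈ FIRST(cA)
Entry: S -> cA


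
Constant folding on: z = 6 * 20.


6 * 20 = 120 at compile time
Optimized: z = 120


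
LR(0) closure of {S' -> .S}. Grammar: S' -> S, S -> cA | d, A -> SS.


Start: S' -> .S
For each item with dot before a nonterminal B, add B -> .γ for every B-production
Closure: [S' -> .S, S -> .cA, S -> .d]


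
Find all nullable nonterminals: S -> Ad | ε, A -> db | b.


A nonterminal is nullable iff some alternative derives ε (directly, or every symbol in it is nullable)
Nullable: {S}


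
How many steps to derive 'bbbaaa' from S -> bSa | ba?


Derivation: S => bSa => bbSaa => bbbaaa
Steps: 3


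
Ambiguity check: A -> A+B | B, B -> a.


precedence layered via separate nonterminal B: deterministic
Unambiguous


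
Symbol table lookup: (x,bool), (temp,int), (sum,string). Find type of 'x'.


Lookup 'x' → type bool


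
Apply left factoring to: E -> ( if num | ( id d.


Common prefix: '('
Factored: E -> ( E', E' -> if num | id d


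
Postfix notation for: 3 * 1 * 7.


Left to right (same or higher precedence on left)
Postfix: 3 1 * 7 *


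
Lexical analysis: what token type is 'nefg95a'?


Pattern: letter/underscore followed by alphanumerics, not a keyword
Type: IDENTIFIER


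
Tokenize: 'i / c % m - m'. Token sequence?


Scan left to right, longest-match per lexeme
Tokens: ID(i), OP(/), ID(c), OP(%), ID(m), OP(-), ID(m)


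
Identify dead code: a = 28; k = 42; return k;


a is assigned but never read
Dead: 'a = 28'


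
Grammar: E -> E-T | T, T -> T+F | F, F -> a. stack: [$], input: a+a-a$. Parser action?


no handle on stack; shift 'a'
Action: shift


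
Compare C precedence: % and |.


'%' is multiplicative (level 10); '|' is bitwise OR (level 3)
Higher level binds tighter
'%' has higher precedence than '|'


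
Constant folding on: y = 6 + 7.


6 + 7 = 13 at compile time
Optimized: y = 13


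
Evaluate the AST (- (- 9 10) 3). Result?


Evaluate inner: (- 9 10) = -1
Evaluate root: (- -1 3) = -4
Result: -4


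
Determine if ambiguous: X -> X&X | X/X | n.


'n&n/n' has two parse trees (no precedence encoded between & and /)
Ambiguous


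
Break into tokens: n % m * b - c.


Scan left to right, longest-match per lexeme
Tokens: ID(n), OP(%), ID(m), OP(*), ID(b), OP(-), ID(c)


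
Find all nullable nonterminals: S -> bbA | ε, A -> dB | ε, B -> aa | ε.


A nonterminal is nullable iff some alternative derives ε (directly, or every symbol in it is nullable)
Nullable: {A, B, S}


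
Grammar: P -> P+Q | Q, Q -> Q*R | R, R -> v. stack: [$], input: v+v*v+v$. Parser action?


no handle on stack; shift 'v'
Action: shift


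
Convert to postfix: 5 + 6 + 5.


Left to right (same or higher precedence on left)
Postfix: 5 6 + 5 +


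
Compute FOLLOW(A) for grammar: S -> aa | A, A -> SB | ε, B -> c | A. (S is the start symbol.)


$ ∈ FOLLOW(S). For each A -> αBβ: add FIRST(β)\{ε} to FOLLOW(B); if β nullable, add FOLLOW(A).
FOLLOW(A) = {$, a, c}


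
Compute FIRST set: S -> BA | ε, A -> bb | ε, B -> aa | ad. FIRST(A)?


Per alternative of A: FIRST(bb) = {b}; FIRST(ε) = {ε}
FIRST(A) = {b, ε}


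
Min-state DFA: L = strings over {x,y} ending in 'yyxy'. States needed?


Track the longest suffix of input matching a prefix of 'yyxy': 5 classes (prefixes of length 0..4)
Minimal DFA: 5 states


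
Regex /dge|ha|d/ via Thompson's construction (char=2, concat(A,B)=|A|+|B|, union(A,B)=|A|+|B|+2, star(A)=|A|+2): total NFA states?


Syntax tree has 6 char leaf(s), 2 union(s), 0 star(s)
chars contribute 6×2 = 12; each union adds +2; each star adds +2
Total: 12 + 4 + 0 = 16 states


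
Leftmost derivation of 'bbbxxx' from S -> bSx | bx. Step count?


Derivation: S => bSx => bbSxx => bbbxxx
Steps: 3


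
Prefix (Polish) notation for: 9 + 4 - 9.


left-to-right (same/higher precedence on left): tree is (- (+ 9 4) 9)
Prefix: - + 9 4 9


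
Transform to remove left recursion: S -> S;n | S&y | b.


Left-recursive alternatives: S;n, S&y; non-recursive: b
Introduce S': S -> bS', S' -> ;nS' | &yS' | ε


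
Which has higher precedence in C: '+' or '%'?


'%' is multiplicative (level 10); '+' is additive (level 9)
Higher level binds tighter
'%' has higher precedence than '+'


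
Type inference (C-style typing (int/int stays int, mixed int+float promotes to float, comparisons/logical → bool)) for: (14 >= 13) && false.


Operand types: bool && bool
Rule: logical operators take bool operands and yield bool
Result type: bool
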